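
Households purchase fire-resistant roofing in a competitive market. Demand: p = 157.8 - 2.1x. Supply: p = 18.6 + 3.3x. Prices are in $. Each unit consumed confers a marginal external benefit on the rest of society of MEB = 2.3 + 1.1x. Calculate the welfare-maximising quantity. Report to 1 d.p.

x* = 32.9

Social marginal benefit = demand + MEB = 160.1 - x.
Set SMB = MC: 160.1 - x = 18.6 + 3.3x → x* = 32.9070.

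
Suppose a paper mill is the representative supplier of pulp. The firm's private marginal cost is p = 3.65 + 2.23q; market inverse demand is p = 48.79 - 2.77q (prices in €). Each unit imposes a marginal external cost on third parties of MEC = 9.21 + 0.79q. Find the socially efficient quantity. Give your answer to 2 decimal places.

q* = 6.21

Social marginal cost = private MC + MEC = 12.86 + 3.02q.
Set SMC = demand: 12.86 + 3.02q = 48.79 - 2.77q → q* = 6.2055.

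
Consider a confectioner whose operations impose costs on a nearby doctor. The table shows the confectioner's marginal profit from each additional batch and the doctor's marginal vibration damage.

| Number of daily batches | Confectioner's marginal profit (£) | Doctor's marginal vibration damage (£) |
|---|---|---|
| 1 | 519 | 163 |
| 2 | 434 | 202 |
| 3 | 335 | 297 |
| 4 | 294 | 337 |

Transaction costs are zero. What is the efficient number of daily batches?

Bargaining reaches the level where marginal profit last exceeds marginal vibration damage.
That holds through level 3 (335 ≥ 297) but not at 4 (294 < 337).

3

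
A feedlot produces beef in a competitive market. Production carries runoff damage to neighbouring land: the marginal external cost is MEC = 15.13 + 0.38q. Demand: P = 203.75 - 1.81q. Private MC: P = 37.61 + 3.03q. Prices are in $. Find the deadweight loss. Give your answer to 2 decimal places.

Market equilibrium (private): 37.61 + 3.03q = 203.75 - 1.81q → q_m = 34.3264.
Social marginal cost = private MC + MEC = 52.74 + 3.41q.
Set SMC = demand: 52.74 + 3.41q = 203.75 - 1.81q → q* = 28.9291.
The loss is the area between SMC and demand from q* to q_m; with linear curves that's a triangle of height MEC(q_m).
DWL = ½ × 5.3973 × 28.1740 = 76.0318.

DWL = $76.03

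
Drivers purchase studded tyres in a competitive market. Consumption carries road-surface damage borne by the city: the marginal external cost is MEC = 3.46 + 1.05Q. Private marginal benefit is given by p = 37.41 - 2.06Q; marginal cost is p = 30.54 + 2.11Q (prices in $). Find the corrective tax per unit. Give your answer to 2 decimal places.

Social marginal benefit = demand − MEC = 33.95 - 3.11Q.
Set SMB = MC: 33.95 - 3.11Q = 30.54 + 2.11Q → Q* = 0.6533.
The Pigouvian tax equals MEC at Q*: 3.46 + 1.05×0.6533 = 4.1460.

tax = $4.15 per unit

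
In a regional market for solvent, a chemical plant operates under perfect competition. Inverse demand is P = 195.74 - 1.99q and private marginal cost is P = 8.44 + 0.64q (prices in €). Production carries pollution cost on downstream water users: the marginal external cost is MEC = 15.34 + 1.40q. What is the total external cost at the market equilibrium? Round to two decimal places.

€4642.74

Market equilibrium (private): 8.44 + 0.64q = 195.74 - 1.99q → q_m = 71.2167.
Total external cost = ∫₀^{q_m} (15.34 + 1.40q) dq = 15.34×71.2167 + ½×1.40×71.2167² = 4642.7370.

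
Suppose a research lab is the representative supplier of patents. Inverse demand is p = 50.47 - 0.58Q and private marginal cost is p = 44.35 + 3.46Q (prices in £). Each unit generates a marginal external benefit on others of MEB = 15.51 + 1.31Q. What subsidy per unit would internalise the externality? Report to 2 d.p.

subsidy = £25.89 per unit

Social marginal cost = private MC − MEB = 28.84 + 2.15Q.
Set SMC = demand: 28.84 + 2.15Q = 50.47 - 0.58Q → Q* = 7.9231.
The Pigouvian subsidy equals MEB at Q*: 15.51 + 1.31×7.9231 = 25.8893.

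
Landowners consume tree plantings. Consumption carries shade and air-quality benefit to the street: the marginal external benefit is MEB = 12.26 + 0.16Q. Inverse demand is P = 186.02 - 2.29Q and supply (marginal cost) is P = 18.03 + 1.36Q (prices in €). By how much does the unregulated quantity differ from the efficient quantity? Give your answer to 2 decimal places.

Market equilibrium (private): 18.03 + 1.36Q = 186.02 - 2.29Q → Q_m = 46.0247.
Social marginal benefit = demand + MEB = 198.28 - 2.13Q.
Set SMB = MC: 198.28 - 2.13Q = 18.03 + 1.36Q → Q* = 51.6476.
Gap = |46.0247 − 51.6476| = 5.6229.

5.62 units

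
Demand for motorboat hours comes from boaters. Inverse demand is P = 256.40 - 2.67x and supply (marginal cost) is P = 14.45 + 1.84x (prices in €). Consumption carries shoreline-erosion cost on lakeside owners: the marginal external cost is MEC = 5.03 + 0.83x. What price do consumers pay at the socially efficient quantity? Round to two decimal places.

P = €137.94

Social marginal benefit = demand − MEC = 251.37 - 3.50x.
Set SMB = MC: 251.37 - 3.50x = 14.45 + 1.84x → x* = 44.3670.
Consumer price on the demand curve at x*: 256.40 − 2.67×44.3670 = 137.9401.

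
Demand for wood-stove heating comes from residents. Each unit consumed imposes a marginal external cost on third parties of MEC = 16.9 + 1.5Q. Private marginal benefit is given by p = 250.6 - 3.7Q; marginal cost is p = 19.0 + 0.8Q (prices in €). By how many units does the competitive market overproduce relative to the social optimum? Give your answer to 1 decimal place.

Market equilibrium (private): 19.0 + 0.8Q = 250.6 - 3.7Q → Q_m = 51.4667.
Social marginal benefit = demand − MEC = 233.7 - 5.2Q.
Set SMB = MC: 233.7 - 5.2Q = 19.0 + 0.8Q → Q* = 35.7833.
Gap = |51.4667 − 35.7833| = 15.6834.

15.7 units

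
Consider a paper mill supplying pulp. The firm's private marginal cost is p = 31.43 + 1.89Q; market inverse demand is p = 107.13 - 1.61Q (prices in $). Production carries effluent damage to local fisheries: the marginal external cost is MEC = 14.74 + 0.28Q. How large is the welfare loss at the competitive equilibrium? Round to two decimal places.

Market equilibrium (private): 31.43 + 1.89Q = 107.13 - 1.61Q → Q_m = 21.6286.
Social marginal cost = private MC + MEC = 46.17 + 2.17Q.
Set SMC = demand: 46.17 + 2.17Q = 107.13 - 1.61Q → Q* = 16.1270.
Between Q* and Q_m the wedge SMC − demand runs linearly from 0 to MEC(Q_m), so the loss is a triangle.
DWL = ½ × 5.5016 × 20.7960 = 57.2056.

DWL = $57.21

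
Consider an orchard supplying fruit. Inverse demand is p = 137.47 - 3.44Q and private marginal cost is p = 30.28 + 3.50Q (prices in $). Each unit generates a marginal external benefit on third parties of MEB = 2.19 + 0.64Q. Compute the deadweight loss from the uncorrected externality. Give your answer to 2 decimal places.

Market equilibrium (private): 30.28 + 3.50Q = 137.47 - 3.44Q → Q_m = 15.4452.
Social marginal cost = private MC − MEB = 28.09 + 2.86Q.
Set SMC = demand: 28.09 + 2.86Q = 137.47 - 3.44Q → Q* = 17.3619.
The welfare-loss triangle has base |Q_m − Q*| and height MEB(Q_m) (the vertical gap between SMC and demand is zero at Q* and MEB at Q_m).
DWL = ½ × 1.9167 × 12.0750 = 11.5721.

DWL = $11.57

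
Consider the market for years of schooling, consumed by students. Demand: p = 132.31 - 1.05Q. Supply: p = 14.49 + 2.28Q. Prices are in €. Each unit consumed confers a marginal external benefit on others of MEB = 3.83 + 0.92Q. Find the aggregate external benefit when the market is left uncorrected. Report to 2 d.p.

Market equilibrium (private): 14.49 + 2.28Q = 132.31 - 1.05Q → Q_m = 35.3814.
Total external benefit = ∫₀^{Q_m} (3.83 + 0.92Q) dQ = 3.83×35.3814 + ½×0.92×35.3814² = 711.3588.

€711.36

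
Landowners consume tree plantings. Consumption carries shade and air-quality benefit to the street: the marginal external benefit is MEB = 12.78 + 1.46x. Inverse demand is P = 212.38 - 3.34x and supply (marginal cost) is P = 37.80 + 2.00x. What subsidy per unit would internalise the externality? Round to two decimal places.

Social marginal benefit = demand + MEB = 225.16 - 1.88x.
Set SMB = MC: 225.16 - 1.88x = 37.80 + 2.00x → x* = 48.2887.
The Pigouvian subsidy equals MEB at x*: 12.78 + 1.46×48.2887 = 83.2815.

subsidy = 83.28 per unit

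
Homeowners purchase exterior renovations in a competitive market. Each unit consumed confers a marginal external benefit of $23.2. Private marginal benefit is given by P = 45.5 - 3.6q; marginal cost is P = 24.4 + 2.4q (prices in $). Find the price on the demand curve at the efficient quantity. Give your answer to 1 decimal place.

Social marginal benefit = demand + MEB = 68.7 - 3.6q.
Set SMB = MC: 68.7 - 3.6q = 24.4 + 2.4q → q* = 7.3833.
Consumer price on the demand curve at q*: 45.5 − 3.6×7.3833 = 18.9201.

P = $18.9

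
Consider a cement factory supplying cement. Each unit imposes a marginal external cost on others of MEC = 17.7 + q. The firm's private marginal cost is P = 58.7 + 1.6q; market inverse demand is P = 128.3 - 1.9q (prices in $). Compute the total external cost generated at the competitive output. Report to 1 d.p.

Market equilibrium (private): 58.7 + 1.6q = 128.3 - 1.9q → q_m = 19.8857.
Total external cost = ∫₀^{q_m} (17.7 + 1.0q) dq = 17.7×19.8857 + ½×1.0×19.8857² = 549.6974.

$549.7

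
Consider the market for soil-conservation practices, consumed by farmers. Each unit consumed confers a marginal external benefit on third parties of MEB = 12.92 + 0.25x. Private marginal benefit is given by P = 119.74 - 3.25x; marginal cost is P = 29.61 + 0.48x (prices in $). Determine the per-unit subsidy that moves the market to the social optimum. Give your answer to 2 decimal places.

subsidy = $20.32 per unit

Social marginal benefit = demand + MEB = 132.66 - 3.00x.
Set SMB = MC: 132.66 - 3.00x = 29.61 + 0.48x → x* = 29.6121.
The Pigouvian subsidy equals MEB at x*: 12.92 + 0.25×29.6121 = 20.3230.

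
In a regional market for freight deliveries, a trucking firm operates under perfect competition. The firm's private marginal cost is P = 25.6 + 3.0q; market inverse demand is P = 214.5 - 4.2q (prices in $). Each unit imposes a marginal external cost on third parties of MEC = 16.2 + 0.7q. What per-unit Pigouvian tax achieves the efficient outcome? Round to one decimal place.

Social marginal cost = private MC + MEC = 41.8 + 3.7q.
Set SMC = demand: 41.8 + 3.7q = 214.5 - 4.2q → q* = 21.8608.
The Pigouvian tax equals MEC at q*: 16.2 + 0.7×21.8608 = 31.5026.

tax = $31.5 per unit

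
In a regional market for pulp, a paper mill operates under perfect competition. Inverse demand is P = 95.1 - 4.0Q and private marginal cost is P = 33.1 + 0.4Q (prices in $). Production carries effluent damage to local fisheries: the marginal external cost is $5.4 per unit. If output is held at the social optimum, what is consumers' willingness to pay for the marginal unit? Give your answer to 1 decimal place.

Social marginal cost = private MC + MEC = 38.5 + 0.4Q.
Set SMC = demand: 38.5 + 0.4Q = 95.1 - 4.0Q → Q* = 12.8636.
Consumer price on the demand curve at Q*: 95.1 − 4.0×12.8636 = 43.6456.

P = $43.6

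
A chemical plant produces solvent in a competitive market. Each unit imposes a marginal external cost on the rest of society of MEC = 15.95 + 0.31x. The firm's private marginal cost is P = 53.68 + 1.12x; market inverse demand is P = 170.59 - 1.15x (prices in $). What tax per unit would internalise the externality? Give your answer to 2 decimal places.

tax = $28.08 per unit

Social marginal cost = private MC + MEC = 69.63 + 1.43x.
Set SMC = demand: 69.63 + 1.43x = 170.59 - 1.15x → x* = 39.1318.
The Pigouvian tax equals MEC at x*: 15.95 + 0.31×39.1318 = 28.0809.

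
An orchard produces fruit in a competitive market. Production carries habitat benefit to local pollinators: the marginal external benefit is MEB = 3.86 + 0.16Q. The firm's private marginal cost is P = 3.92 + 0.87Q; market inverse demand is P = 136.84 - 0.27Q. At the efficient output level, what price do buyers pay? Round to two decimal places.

P = 99.16

Social marginal cost = private MC − MEB = 0.06 + 0.71Q.
Set SMC = demand: 0.06 + 0.71Q = 136.84 - 0.27Q → Q* = 139.5714.
Consumer price on the demand curve at Q*: 136.84 − 0.27×139.5714 = 99.1557.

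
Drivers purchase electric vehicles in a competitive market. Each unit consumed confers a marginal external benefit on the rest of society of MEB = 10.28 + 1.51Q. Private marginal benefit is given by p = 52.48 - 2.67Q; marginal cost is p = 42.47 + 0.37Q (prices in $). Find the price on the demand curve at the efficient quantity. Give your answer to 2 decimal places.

Social marginal benefit = demand + MEB = 62.76 - 1.16Q.
Set SMB = MC: 62.76 - 1.16Q = 42.47 + 0.37Q → Q* = 13.2614.
Consumer price on the demand curve at Q*: 52.48 − 2.67×13.2614 = 17.0721.

P = $17.07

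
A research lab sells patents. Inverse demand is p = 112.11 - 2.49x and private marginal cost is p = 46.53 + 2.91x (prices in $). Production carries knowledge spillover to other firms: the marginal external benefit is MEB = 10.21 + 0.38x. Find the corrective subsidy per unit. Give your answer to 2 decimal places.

Social marginal cost = private MC − MEB = 36.32 + 2.53x.
Set SMC = demand: 36.32 + 2.53x = 112.11 - 2.49x → x* = 15.0976.
The Pigouvian subsidy equals MEB at x*: 10.21 + 0.38×15.0976 = 15.9471.

subsidy = $15.95 per unit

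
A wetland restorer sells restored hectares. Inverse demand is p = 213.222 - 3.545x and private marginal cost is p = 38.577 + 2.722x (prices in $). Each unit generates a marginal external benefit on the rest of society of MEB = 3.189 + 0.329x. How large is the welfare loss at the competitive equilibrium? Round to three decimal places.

Market equilibrium (private): 38.577 + 2.722x = 213.222 - 3.545x → x_m = 27.8674.
Social marginal cost = private MC − MEB = 35.388 + 2.393x.
Set SMC = demand: 35.388 + 2.393x = 213.222 - 3.545x → x* = 29.9485.
The loss is the area between SMC and demand from x* to x_m; with linear curves that's a triangle of height MEB(x_m).
DWL = ½ × 2.0811 × 12.3574 = 12.8585.

DWL = $12.858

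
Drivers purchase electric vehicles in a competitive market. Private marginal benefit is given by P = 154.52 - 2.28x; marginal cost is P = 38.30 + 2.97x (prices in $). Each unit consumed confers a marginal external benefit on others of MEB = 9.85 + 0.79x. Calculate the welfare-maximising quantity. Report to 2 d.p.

Social marginal benefit = demand + MEB = 164.37 - 1.49x.
Set SMB = MC: 164.37 - 1.49x = 38.30 + 2.97x → x* = 28.2668.

x* = 28.27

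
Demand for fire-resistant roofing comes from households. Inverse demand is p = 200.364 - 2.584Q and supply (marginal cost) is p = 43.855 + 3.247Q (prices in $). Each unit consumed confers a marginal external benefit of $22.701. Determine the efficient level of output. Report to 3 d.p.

Q* = 30.734

Social marginal benefit = demand + MEB = 223.065 - 2.584Q.
Set SMB = MC: 223.065 - 2.584Q = 43.855 + 3.247Q → Q* = 30.7340.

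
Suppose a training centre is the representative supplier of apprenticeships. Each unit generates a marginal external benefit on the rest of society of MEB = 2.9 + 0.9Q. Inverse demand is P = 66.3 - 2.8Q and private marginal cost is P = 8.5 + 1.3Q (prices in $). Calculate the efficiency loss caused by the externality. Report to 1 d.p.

Market equilibrium (private): 8.5 + 1.3Q = 66.3 - 2.8Q → Q_m = 14.0976.
Social marginal cost = private MC − MEB = 5.6 + 0.4Q.
Set SMC = demand: 5.6 + 0.4Q = 66.3 - 2.8Q → Q* = 18.9688.
The loss is the area between SMC and demand from Q* to Q_m; with linear curves that's a triangle of height MEB(Q_m).
DWL = ½ × 4.8712 × 15.5878 = 37.9656.

DWL = $38.0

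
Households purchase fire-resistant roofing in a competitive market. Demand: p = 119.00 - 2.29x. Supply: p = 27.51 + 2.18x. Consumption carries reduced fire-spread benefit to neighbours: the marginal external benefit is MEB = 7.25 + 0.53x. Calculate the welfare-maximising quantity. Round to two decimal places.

x* = 25.06

Social marginal benefit = demand + MEB = 126.25 - 1.76x.
Set SMB = MC: 126.25 - 1.76x = 27.51 + 2.18x → x* = 25.0609.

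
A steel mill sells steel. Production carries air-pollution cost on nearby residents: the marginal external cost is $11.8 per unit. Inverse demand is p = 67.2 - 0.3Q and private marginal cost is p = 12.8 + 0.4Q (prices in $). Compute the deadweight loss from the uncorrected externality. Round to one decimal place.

Market equilibrium (private): 12.8 + 0.4Q = 67.2 - 0.3Q → Q_m = 77.7143.
Social marginal cost = private MC + MEC = 24.6 + 0.4Q.
Set SMC = demand: 24.6 + 0.4Q = 67.2 - 0.3Q → Q* = 60.8571.
The welfare-loss triangle has base |Q_m − Q*| and height MEC(Q_m) (the vertical gap between SMC and demand is zero at Q* and MEC at Q_m).
DWL = ½ × 16.8572 × 11.8000 = 99.4575.

DWL = $99.5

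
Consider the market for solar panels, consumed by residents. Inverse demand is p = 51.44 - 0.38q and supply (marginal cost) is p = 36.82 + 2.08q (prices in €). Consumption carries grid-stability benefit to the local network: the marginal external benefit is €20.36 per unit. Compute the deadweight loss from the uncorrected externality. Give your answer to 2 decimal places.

Market equilibrium (private): 36.82 + 2.08q = 51.44 - 0.38q → q_m = 5.9431.
Social marginal benefit = demand + MEB = 71.80 - 0.38q.
Set SMB = MC: 71.80 - 0.38q = 36.82 + 2.08q → q* = 14.2195.
Height of the DWL triangle at q_m is SMB(q_m) − MC(q_m) = MEB(q_m) = 20.3600.
DWL = ½ × 8.2764 × 20.3600 = 84.2538.

DWL = €84.25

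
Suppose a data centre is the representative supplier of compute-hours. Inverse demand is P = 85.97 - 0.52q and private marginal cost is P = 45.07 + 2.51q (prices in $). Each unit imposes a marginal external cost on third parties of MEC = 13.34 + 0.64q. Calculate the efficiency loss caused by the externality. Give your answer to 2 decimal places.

DWL = $65.81

Market equilibrium (private): 45.07 + 2.51q = 85.97 - 0.52q → q_m = 13.4983.
Social marginal cost = private MC + MEC = 58.41 + 3.15q.
Set SMC = demand: 58.41 + 3.15q = 85.97 - 0.52q → q* = 7.5095.
Height of the DWL triangle at q_m is SMC(q_m) − demand(q_m) = MEC(q_m) = 21.9789.
DWL = ½ × 5.9888 × 21.9789 = 65.8136.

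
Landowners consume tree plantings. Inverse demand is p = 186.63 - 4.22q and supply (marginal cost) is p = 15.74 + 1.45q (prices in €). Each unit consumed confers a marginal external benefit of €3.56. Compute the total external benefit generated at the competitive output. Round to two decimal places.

Market equilibrium (private): 15.74 + 1.45q = 186.63 - 4.22q → q_m = 30.1393.
Total external benefit = MEB × q_m = 3.56 × 30.1393 = 107.2959.

€107.30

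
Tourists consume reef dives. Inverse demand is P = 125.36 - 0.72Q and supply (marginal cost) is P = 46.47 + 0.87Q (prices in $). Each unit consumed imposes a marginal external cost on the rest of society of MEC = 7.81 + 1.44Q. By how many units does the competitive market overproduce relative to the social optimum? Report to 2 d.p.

26.16 units

Market equilibrium (private): 46.47 + 0.87Q = 125.36 - 0.72Q → Q_m = 49.6164.
Social marginal benefit = demand − MEC = 117.55 - 2.16Q.
Set SMB = MC: 117.55 - 2.16Q = 46.47 + 0.87Q → Q* = 23.4587.
Gap = |49.6164 − 23.4587| = 26.1577.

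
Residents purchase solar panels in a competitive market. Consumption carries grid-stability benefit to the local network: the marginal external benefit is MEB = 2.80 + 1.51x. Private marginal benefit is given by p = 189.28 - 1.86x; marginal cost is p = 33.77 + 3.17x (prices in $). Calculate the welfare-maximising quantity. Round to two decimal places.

x* = 44.97

Social marginal benefit = demand + MEB = 192.08 - 0.35x.
Set SMB = MC: 192.08 - 0.35x = 33.77 + 3.17x → x* = 44.9744.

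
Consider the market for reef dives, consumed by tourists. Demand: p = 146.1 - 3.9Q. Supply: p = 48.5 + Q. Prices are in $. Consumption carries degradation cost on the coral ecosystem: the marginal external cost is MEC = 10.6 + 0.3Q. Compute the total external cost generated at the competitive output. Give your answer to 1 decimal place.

$270.6

Market equilibrium (private): 48.5 + Q = 146.1 - 3.9Q → Q_m = 19.9184.
Total external cost = ∫₀^{Q_m} (10.6 + 0.3Q) dQ = 10.6×19.9184 + ½×0.3×19.9184² = 270.6464.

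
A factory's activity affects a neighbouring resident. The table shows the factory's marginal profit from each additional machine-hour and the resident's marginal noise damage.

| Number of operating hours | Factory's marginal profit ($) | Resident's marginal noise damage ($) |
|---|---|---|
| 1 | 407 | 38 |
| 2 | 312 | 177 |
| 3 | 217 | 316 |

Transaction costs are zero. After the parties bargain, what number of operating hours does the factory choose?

2

Bargaining reaches the level where marginal profit last exceeds marginal noise damage.
That holds through level 2 (312 ≥ 177) but not at 3 (217 < 316).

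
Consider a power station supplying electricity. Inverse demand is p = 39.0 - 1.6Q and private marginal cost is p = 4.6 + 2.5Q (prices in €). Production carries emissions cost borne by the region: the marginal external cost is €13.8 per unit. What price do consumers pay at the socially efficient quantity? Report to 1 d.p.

P = €31.0

Social marginal cost = private MC + MEC = 18.4 + 2.5Q.
Set SMC = demand: 18.4 + 2.5Q = 39.0 - 1.6Q → Q* = 5.0244.
Consumer price on the demand curve at Q*: 39.0 − 1.6×5.0244 = 30.9610.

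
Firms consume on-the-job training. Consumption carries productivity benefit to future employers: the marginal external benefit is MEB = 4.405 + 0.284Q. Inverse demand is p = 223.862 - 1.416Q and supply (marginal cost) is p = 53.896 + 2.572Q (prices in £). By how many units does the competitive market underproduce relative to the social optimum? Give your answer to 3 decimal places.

Market equilibrium (private): 53.896 + 2.572Q = 223.862 - 1.416Q → Q_m = 42.6194.
Social marginal benefit = demand + MEB = 228.267 - 1.132Q.
Set SMB = MC: 228.267 - 1.132Q = 53.896 + 2.572Q → Q* = 47.0764.
Gap = |42.6194 − 47.0764| = 4.4570.

4.457 units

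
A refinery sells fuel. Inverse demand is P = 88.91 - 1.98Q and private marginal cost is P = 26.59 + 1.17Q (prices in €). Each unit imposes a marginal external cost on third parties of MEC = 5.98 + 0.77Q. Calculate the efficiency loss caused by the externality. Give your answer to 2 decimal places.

Market equilibrium (private): 26.59 + 1.17Q = 88.91 - 1.98Q → Q_m = 19.7841.
Social marginal cost = private MC + MEC = 32.57 + 1.94Q.
Set SMC = demand: 32.57 + 1.94Q = 88.91 - 1.98Q → Q* = 14.3724.
Height of the DWL triangle at Q_m is SMC(Q_m) − demand(Q_m) = MEC(Q_m) = 21.2138.
DWL = ½ × 5.4117 × 21.2138 = 57.4014.

DWL = €57.40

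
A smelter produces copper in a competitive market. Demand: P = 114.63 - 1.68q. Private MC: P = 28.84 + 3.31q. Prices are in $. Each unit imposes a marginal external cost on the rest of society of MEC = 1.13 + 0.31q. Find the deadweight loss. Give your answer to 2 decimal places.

DWL = $3.94

Market equilibrium (private): 28.84 + 3.31q = 114.63 - 1.68q → q_m = 17.1924.
Social marginal cost = private MC + MEC = 29.97 + 3.62q.
Set SMC = demand: 29.97 + 3.62q = 114.63 - 1.68q → q* = 15.9736.
Between q* and q_m the wedge SMC − demand runs linearly from 0 to MEC(q_m), so the loss is a triangle.
DWL = ½ × 1.2188 × 6.4596 = 3.9365.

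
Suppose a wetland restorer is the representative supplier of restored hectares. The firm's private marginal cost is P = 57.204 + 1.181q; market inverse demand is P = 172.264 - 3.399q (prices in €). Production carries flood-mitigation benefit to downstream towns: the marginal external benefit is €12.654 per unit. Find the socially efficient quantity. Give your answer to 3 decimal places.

q* = 27.885

Social marginal cost = private MC − MEB = 44.550 + 1.181q.
Set SMC = demand: 44.550 + 1.181q = 172.264 - 3.399q → q* = 27.8852.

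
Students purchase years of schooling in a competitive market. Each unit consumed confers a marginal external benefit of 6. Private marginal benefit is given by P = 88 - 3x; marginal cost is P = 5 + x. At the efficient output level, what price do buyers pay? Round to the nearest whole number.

P = 21

Social marginal benefit = demand + MEB = 94 - 3x.
Set SMB = MC: 94 - 3x = 5 + x → x* = 22.2500.
Consumer price on the demand curve at x*: 88 − 3×22.2500 = 21.2500.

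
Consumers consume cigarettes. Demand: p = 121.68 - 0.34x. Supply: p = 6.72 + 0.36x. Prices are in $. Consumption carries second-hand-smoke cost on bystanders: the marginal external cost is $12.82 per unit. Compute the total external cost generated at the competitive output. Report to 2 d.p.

Market equilibrium (private): 6.72 + 0.36x = 121.68 - 0.34x → x_m = 164.2286.
Total external cost = MEC × x_m = 12.82 × 164.2286 = 2105.4107.

$2105.41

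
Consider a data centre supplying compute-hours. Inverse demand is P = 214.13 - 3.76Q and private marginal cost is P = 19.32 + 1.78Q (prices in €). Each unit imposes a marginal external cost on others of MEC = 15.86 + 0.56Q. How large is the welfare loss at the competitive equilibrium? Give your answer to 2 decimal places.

Market equilibrium (private): 19.32 + 1.78Q = 214.13 - 3.76Q → Q_m = 35.1643.
Social marginal cost = private MC + MEC = 35.18 + 2.34Q.
Set SMC = demand: 35.18 + 2.34Q = 214.13 - 3.76Q → Q* = 29.3361.
The welfare-loss triangle has base |Q_m − Q*| and height MEC(Q_m) (the vertical gap between SMC and demand is zero at Q* and MEC at Q_m).
DWL = ½ × 5.8282 × 35.5520 = 103.6021.

DWL = €103.60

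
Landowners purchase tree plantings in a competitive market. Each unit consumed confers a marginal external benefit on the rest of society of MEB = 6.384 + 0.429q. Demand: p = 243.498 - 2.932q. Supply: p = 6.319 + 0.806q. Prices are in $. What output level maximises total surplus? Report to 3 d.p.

Social marginal benefit = demand + MEB = 249.882 - 2.503q.
Set SMB = MC: 249.882 - 2.503q = 6.319 + 0.806q → q* = 73.6062.

q* = 73.606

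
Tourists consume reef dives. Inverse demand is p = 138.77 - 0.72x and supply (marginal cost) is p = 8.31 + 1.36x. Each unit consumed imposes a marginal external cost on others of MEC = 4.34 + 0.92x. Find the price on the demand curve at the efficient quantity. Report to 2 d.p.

P = 108.50

Social marginal benefit = demand − MEC = 134.43 - 1.64x.
Set SMB = MC: 134.43 - 1.64x = 8.31 + 1.36x → x* = 42.0400.
Consumer price on the demand curve at x*: 138.77 − 0.72×42.0400 = 108.5012.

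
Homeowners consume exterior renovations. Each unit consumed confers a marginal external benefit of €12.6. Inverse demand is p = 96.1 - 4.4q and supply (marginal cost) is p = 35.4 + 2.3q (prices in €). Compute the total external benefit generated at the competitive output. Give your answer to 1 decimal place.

€114.2

Market equilibrium (private): 35.4 + 2.3q = 96.1 - 4.4q → q_m = 9.0597.
Total external benefit = MEB × q_m = 12.6 × 9.0597 = 114.1522.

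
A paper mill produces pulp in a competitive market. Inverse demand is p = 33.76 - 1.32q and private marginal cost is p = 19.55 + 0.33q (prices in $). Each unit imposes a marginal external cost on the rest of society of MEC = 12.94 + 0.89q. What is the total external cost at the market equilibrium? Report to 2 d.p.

Market equilibrium (private): 19.55 + 0.33q = 33.76 - 1.32q → q_m = 8.6121.
Total external cost = ∫₀^{q_m} (12.94 + 0.89q) dq = 12.94×8.6121 + ½×0.89×8.6121² = 144.4455.

$144.45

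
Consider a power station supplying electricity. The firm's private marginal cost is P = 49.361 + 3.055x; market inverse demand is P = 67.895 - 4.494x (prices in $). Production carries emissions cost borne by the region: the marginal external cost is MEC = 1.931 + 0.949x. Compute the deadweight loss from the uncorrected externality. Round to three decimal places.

DWL = $1.068

Market equilibrium (private): 49.361 + 3.055x = 67.895 - 4.494x → x_m = 2.4552.
Social marginal cost = private MC + MEC = 51.292 + 4.004x.
Set SMC = demand: 51.292 + 4.004x = 67.895 - 4.494x → x* = 1.9538.
The loss is the area between SMC and demand from x* to x_m; with linear curves that's a triangle of height MEC(x_m).
DWL = ½ × 0.5014 × 4.2609 = 1.0682.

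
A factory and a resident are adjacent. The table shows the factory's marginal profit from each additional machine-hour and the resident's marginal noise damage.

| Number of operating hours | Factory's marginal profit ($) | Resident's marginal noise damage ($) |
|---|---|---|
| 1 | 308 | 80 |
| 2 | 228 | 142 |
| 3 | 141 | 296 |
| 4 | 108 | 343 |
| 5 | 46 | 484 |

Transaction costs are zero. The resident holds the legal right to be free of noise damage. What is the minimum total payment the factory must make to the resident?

$222

Efficient level: marginal profit ≥ marginal noise damage through level 2, so k* = 2.
With the resident holding the right, the factory must at least compensate total damage at k*: 80 + 142 = 222.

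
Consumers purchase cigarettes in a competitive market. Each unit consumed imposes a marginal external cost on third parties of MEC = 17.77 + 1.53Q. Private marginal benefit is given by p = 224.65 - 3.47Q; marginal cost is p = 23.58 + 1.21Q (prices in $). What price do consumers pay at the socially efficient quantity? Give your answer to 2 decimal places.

Social marginal benefit = demand − MEC = 206.88 - 5.00Q.
Set SMB = MC: 206.88 - 5.00Q = 23.58 + 1.21Q → Q* = 29.5169.
Consumer price on the demand curve at Q*: 224.65 − 3.47×29.5169 = 122.2264.

P = $122.23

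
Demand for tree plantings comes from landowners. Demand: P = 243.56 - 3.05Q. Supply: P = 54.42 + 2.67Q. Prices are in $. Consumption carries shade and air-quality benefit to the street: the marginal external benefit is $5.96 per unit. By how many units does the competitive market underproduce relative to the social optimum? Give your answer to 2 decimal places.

1.04 units

Market equilibrium (private): 54.42 + 2.67Q = 243.56 - 3.05Q → Q_m = 33.0664.
Social marginal benefit = demand + MEB = 249.52 - 3.05Q.
Set SMB = MC: 249.52 - 3.05Q = 54.42 + 2.67Q → Q* = 34.1084.
Gap = |33.0664 − 34.1084| = 1.0420.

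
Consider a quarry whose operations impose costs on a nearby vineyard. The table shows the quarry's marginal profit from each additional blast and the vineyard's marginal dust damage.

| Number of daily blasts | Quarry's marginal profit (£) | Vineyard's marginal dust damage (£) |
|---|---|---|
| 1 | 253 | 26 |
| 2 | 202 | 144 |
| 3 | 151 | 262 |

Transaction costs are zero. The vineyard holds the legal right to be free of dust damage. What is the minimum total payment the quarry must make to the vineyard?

Efficient level: marginal profit ≥ marginal dust damage through level 2, so k* = 2.
With the vineyard holding the right, the quarry must at least compensate total damage at k*: 26 + 144 = 170.

£170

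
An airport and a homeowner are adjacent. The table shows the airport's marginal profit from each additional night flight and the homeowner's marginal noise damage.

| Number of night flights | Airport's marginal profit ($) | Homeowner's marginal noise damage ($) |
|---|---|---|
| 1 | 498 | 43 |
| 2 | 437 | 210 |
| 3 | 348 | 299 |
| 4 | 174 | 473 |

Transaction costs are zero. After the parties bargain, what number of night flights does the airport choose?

Bargaining reaches the level where marginal profit last exceeds marginal noise damage.
That holds through level 3 (348 ≥ 299) but not at 4 (174 < 473).

3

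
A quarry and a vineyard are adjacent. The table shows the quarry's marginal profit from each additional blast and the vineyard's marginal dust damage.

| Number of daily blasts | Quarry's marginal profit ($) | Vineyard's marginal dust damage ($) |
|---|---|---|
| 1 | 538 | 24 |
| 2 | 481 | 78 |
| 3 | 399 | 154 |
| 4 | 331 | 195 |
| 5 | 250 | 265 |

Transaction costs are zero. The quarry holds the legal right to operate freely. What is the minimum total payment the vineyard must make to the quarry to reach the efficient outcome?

Left alone the quarry would choose level 5 (marginal profit stays positive).
Efficient level: k* = 4 (marginal profit ≥ marginal dust damage through 4).
The vineyard must at least cover the quarry's forgone profit from cutting 5→4: 250 = 250.

$250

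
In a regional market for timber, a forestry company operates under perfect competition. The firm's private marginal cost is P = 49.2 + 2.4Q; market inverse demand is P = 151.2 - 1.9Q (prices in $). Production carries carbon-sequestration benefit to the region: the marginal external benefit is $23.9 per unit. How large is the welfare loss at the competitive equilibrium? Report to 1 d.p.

Market equilibrium (private): 49.2 + 2.4Q = 151.2 - 1.9Q → Q_m = 23.7209.
Social marginal cost = private MC − MEB = 25.3 + 2.4Q.
Set SMC = demand: 25.3 + 2.4Q = 151.2 - 1.9Q → Q* = 29.2791.
Height of the DWL triangle at Q_m is demand(Q_m) − SMC(Q_m) = MEB(Q_m) = 23.9000.
DWL = ½ × 5.5582 × 23.9000 = 66.4205.

DWL = $66.4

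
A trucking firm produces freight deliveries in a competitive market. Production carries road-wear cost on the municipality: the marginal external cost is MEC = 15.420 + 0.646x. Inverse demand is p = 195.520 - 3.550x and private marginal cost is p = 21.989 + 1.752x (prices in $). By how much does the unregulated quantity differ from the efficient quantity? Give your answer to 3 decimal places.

6.147 units

Market equilibrium (private): 21.989 + 1.752x = 195.520 - 3.550x → x_m = 32.7293.
Social marginal cost = private MC + MEC = 37.409 + 2.398x.
Set SMC = demand: 37.409 + 2.398x = 195.520 - 3.550x → x* = 26.5822.
Gap = |32.7293 − 26.5822| = 6.1471.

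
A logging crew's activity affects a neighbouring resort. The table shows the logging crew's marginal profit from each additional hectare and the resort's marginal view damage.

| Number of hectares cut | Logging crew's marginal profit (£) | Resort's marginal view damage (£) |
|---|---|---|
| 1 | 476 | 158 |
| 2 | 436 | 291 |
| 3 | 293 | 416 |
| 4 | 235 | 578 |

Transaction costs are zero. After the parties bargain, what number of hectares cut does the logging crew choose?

Bargaining reaches the level where marginal profit last exceeds marginal view damage.
That holds through level 2 (436 ≥ 291) but not at 3 (293 < 416).

2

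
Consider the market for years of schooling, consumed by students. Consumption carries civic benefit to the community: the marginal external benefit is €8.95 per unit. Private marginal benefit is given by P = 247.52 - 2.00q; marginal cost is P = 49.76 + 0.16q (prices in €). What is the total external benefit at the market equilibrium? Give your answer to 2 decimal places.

Market equilibrium (private): 49.76 + 0.16q = 247.52 - 2.00q → q_m = 91.5556.
Total external benefit = MEB × q_m = 8.95 × 91.5556 = 819.4226.

€819.42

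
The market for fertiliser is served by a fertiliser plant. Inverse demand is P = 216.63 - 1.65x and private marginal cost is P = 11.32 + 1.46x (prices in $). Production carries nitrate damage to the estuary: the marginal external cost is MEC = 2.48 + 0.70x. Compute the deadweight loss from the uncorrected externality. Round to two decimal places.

Market equilibrium (private): 11.32 + 1.46x = 216.63 - 1.65x → x_m = 66.0161.
Social marginal cost = private MC + MEC = 13.80 + 2.16x.
Set SMC = demand: 13.80 + 2.16x = 216.63 - 1.65x → x* = 53.2362.
Between x* and x_m the wedge SMC − demand runs linearly from 0 to MEC(x_m), so the loss is a triangle.
DWL = ½ × 12.7799 × 48.6913 = 311.1350.

DWL = $311.13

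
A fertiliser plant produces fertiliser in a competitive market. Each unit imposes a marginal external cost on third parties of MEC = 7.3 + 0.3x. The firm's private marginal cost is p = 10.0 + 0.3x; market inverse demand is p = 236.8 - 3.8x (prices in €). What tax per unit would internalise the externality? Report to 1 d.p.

tax = €22.3 per unit

Social marginal cost = private MC + MEC = 17.3 + 0.6x.
Set SMC = demand: 17.3 + 0.6x = 236.8 - 3.8x → x* = 49.8864.
The Pigouvian tax equals MEC at x*: 7.3 + 0.3×49.8864 = 22.2659.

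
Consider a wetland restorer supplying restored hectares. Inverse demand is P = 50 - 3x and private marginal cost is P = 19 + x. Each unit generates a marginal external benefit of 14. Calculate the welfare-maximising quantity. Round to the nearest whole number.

Social marginal cost = private MC − MEB = 5 + x.
Set SMC = demand: 5 + x = 50 - 3x → x* = 11.2500.

x* = 11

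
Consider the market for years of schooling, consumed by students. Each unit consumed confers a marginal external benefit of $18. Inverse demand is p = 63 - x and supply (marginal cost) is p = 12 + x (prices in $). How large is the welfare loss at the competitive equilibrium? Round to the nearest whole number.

DWL = $81

Market equilibrium (private): 12 + x = 63 - x → x_m = 25.5000.
Social marginal benefit = demand + MEB = 81 - x.
Set SMB = MC: 81 - x = 12 + x → x* = 34.5000.
Between x* and x_m the wedge SMB − MC runs linearly from 0 to MEB(x_m), so the loss is a triangle.
DWL = ½ × 9.0000 × 18.0000 = 81.0000.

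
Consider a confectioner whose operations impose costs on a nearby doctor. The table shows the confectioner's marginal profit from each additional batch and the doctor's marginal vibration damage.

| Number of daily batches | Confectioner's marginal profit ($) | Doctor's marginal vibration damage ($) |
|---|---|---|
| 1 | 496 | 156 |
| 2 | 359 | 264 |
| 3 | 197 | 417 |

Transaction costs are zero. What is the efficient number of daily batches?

2

Bargaining reaches the level where marginal profit last exceeds marginal vibration damage.
That holds through level 2 (359 ≥ 264) but not at 3 (197 < 417).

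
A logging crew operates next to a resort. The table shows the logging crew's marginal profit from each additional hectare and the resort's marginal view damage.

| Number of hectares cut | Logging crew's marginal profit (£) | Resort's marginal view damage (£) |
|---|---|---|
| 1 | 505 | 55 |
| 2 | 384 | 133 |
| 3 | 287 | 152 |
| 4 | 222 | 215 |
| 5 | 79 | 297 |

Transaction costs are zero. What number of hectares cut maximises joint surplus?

4

Bargaining reaches the level where marginal profit last exceeds marginal view damage.
That holds through level 4 (222 ≥ 215) but not at 5 (79 < 297).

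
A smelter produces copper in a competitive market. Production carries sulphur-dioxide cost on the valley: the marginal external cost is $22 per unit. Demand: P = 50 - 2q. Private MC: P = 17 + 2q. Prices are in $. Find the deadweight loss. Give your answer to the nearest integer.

Market equilibrium (private): 17 + 2q = 50 - 2q → q_m = 8.2500.
Social marginal cost = private MC + MEC = 39 + 2q.
Set SMC = demand: 39 + 2q = 50 - 2q → q* = 2.7500.
The loss is the area between SMC and demand from q* to q_m; with linear curves that's a triangle of height MEC(q_m).
DWL = ½ × 5.5000 × 22.0000 = 60.5000.

DWL = $61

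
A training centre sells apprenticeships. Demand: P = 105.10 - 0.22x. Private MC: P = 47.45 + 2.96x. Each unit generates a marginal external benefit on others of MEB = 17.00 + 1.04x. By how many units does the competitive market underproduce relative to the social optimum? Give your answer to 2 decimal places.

16.75 units

Market equilibrium (private): 47.45 + 2.96x = 105.10 - 0.22x → x_m = 18.1289.
Social marginal cost = private MC − MEB = 30.45 + 1.92x.
Set SMC = demand: 30.45 + 1.92x = 105.10 - 0.22x → x* = 34.8832.
Gap = |18.1289 − 34.8832| = 16.7543.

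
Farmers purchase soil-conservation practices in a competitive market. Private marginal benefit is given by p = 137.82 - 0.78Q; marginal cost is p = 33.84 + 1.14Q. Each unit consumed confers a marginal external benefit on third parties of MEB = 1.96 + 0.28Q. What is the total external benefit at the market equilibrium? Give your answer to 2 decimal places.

516.75

Market equilibrium (private): 33.84 + 1.14Q = 137.82 - 0.78Q → Q_m = 54.1563.
Total external benefit = ∫₀^{Q_m} (1.96 + 0.28Q) dQ = 1.96×54.1563 + ½×0.28×54.1563² = 516.7530.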